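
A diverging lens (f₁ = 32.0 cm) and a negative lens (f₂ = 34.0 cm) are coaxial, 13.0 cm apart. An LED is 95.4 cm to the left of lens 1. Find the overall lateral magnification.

m = +0.120

f₁ = −32.0 cm (diverging).
Lens 1: 1/d_i1 = 1/(-32.0) − 1/(95.4) = -0.04173, so d_i1 = -23.96 cm; m₁ = −d_i1/d_o1 = +0.2512.
d_o2 = 13.0 − (-23.96) = 36.96 cm.
f₂ = −34.0 cm (diverging).
Lens 2: 1/d_i2 = 1/(-34.0) − 1/(36.96) = -0.05647, so d_i2 = -17.71 cm; m₂ = −d_i2/d_o2 = +0.4791.
m = m₁·m₂ = (+0.2512)(+0.4791) = +0.120.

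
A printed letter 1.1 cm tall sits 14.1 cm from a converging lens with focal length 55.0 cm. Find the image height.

1.48 cm

1/d_i = 1/f − 1/d_o = 1/(55.00) − 1/(14.1) = -0.05274, so d_i = -18.96 cm.
m = −d_i/d_o = +1.345.
|h_i| = |m|·h_o = 1.345 × 1.1 = 1.48 cm. The image is virtual, upright and enlarged, on the same side as the object.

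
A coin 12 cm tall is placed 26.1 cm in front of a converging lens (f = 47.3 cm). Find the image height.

1/d_i = 1/f − 1/d_o = 1/(47.30) − 1/(26.1) = -0.01717, so d_i = -58.23 cm.
m = −d_i/d_o = +2.231.
|h_i| = |m|·h_o = 2.231 × 12 = 26.8 cm. The image is virtual, upright and enlarged, on the same side as the object.

26.8 cm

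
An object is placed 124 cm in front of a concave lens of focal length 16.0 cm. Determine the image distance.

For a concave lens, f = -16.0 cm.
Thin-lens equation: 1/s_i = 1/f − 1/s_o = 1/(-16.00) − 1/(124) = -0.06250 − 0.008065 = -0.07056, so s_i = -14.2 cm.
The image is virtual, upright and reduced, on the same side as the object.

14.2 cm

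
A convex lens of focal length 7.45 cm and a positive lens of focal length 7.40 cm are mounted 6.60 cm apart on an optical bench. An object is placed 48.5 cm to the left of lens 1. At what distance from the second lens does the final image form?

Lens 1: 1/d_i1 = 1/f₁ − 1/d_o1 = 1/(7.45) − 1/(48.5) = 0.1136, so d_i1 = 8.802 cm.
The intermediate image is 8.802 cm to the right of lens 1, which lies 2.202 cm to the right of lens 2 — a virtual object — so d_o2 = −2.202 cm.
Lens 2: 1/d_i2 = 1/f₂ − 1/d_o2 = 1/(7.40) − 1/(-2.202) = 0.5893, so d_i2 = 1.70 cm.
The final image is real, 1.70 cm to the right of lens 2 (overall magnification ≈ -0.14).

1.70 cm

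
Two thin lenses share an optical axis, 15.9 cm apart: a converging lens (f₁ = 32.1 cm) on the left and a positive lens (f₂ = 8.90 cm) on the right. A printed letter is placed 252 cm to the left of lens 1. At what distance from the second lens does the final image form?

6.24 cm

Lens 1: 1/d_i1 = 1/f₁ − 1/d_o1 = 1/(32.1) − 1/(252) = 0.02718, so d_i1 = 36.79 cm.
The intermediate image is 36.79 cm to the right of lens 1, which lies 20.89 cm to the right of lens 2 — a virtual object — so d_o2 = −20.89 cm.
Lens 2: 1/d_i2 = 1/f₂ − 1/d_o2 = 1/(8.90) − 1/(-20.89) = 0.1602, so d_i2 = 6.24 cm.
The final image is real, 6.24 cm to the right of lens 2 (overall magnification ≈ -0.044).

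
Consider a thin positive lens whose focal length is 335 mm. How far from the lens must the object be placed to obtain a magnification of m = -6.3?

388 mm

m = −d_i/d_o ⇒ d_i = −m·d_o.
1/f = 1/d_o + 1/d_i = 1/d_o − 1/(m·d_o) = (1 − 1/m)/d_o, so d_o = f(1 − 1/m) = (335.0)(1 − 1/(-6.3)) = 388 mm.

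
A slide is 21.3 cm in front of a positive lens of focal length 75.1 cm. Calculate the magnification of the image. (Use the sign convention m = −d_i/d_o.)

1/d_i = 1/f − 1/d_o = 1/(75.10) − 1/(21.3) = -0.03363, so d_i = -29.73 cm.
m = −d_i/d_o = −(-29.73)/(21.3) = +1.40.
The image is virtual, upright and enlarged, on the same side as the object.

m = +1.40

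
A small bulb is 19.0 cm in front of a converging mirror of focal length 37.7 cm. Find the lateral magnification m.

1/d_i = 1/f − 1/d_o = 1/(37.70) − 1/(19.0) = -0.02611, so d_i = -38.30 cm.
m = −d_i/d_o = −(-38.30)/(19.0) = +2.02.
The image is virtual, upright and enlarged, behind the mirror.

m = +2.02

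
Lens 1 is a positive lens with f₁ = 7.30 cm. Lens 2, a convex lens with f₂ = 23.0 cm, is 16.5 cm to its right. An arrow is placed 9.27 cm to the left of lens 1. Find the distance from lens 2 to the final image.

10.1 cm

Lens 1: 1/d_i1 = 1/f₁ − 1/d_o1 = 1/(7.30) − 1/(9.27) = 0.02911, so d_i1 = 34.35 cm.
The intermediate image is 34.35 cm to the right of lens 1, which lies 17.85 cm to the right of lens 2 — a virtual object — so d_o2 = −17.85 cm.
Lens 2: 1/d_i2 = 1/f₂ − 1/d_o2 = 1/(23.0) − 1/(-17.85) = 0.09950, so d_i2 = 10.1 cm.
The final image is real, 10.1 cm to the right of lens 2 (overall magnification ≈ -2.1).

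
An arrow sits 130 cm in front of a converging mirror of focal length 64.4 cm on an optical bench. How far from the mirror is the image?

128 cm

Mirror equation: 1/s_i = 1/f − 1/s_o = 1/(64.40) − 1/(130) = 0.01553 − 0.007692 = 0.007836, so s_i = 128 cm.
The image is real, inverted and reduced, in front of the mirror.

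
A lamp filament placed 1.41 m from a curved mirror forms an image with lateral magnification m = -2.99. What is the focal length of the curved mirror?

m = −d_i/d_o ⇒ d_i = −m·d_o = −(-2.99)·(1.41) = 4.216 m.
1/f = 1/d_o + 1/d_i = 1/(1.41) + 1/(4.216) = 0.9464, so f = 1.06 m.
Since f is positive, the curved mirror is concave.

f = 1.06 m (concave)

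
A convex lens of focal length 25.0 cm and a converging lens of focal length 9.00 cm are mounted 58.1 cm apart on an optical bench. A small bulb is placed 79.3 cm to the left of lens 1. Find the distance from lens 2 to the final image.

15.4 cm

Lens 1: 1/d_i1 = 1/f₁ − 1/d_o1 = 1/(25.0) − 1/(79.3) = 0.02739, so d_i1 = 36.51 cm.
The intermediate image is 36.51 cm to the right of lens 1, which is 58.1 − (36.51) = 21.59 cm to the left of lens 2, so d_o2 = +21.59 cm.
Lens 2: 1/d_i2 = 1/f₂ − 1/d_o2 = 1/(9.00) − 1/(21.59) = 0.06479, so d_i2 = 15.4 cm.
The final image is real, 15.4 cm to the right of lens 2 (overall magnification ≈ 0.33).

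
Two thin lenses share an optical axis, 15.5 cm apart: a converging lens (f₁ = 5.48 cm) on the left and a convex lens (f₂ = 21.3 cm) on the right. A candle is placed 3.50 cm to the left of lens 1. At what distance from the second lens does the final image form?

Lens 1: 1/d_i1 = 1/f₁ − 1/d_o1 = 1/(5.48) − 1/(3.50) = -0.1032, so d_i1 = -9.687 cm.
The intermediate image is 9.687 cm to the left of lens 1 (virtual), which is 15.5 − (-9.687) = 25.19 cm to the left of lens 2, so d_o2 = +25.19 cm.
Lens 2: 1/d_i2 = 1/f₂ − 1/d_o2 = 1/(21.3) − 1/(25.19) = 0.007250, so d_i2 = 138 cm.
The final image is real, 138 cm to the right of lens 2 (overall magnification ≈ -15).

138 cm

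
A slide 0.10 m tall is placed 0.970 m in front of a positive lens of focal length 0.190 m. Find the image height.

0.0244 m

1/d_i = 1/f − 1/d_o = 1/(0.1900) − 1/(0.970) = 4.232, so d_i = 0.2363 m.
m = −d_i/d_o = -0.2436.
|h_i| = |m|·h_o = 0.2436 × 0.10 = 0.0244 m. The image is real, inverted and reduced, on the far side of the lens.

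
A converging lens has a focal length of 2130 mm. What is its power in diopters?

f = 213 cm = 2.13 m.
P = 1/f = 1/(2.13 m) = +0.469 D.

P = +0.469 D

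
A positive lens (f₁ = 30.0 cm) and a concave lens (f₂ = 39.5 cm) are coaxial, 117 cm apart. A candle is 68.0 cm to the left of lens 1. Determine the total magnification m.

m = -0.303

Lens 1: 1/d_i1 = 1/(30.0) − 1/(68.0) = 0.01863, so d_i1 = 53.68 cm; m₁ = −d_i1/d_o1 = -0.7894.
d_o2 = 117 − (53.68) = 63.32 cm.
f₂ = −39.5 cm (diverging).
Lens 2: 1/d_i2 = 1/(-39.5) − 1/(63.32) = -0.04111, so d_i2 = -24.33 cm; m₂ = −d_i2/d_o2 = +0.3842.
m = m₁·m₂ = (-0.7894)(+0.3842) = -0.303.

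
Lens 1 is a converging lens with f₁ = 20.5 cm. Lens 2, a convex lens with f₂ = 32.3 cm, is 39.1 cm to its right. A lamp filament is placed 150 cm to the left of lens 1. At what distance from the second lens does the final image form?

29.3 cm

Lens 1: 1/d_i1 = 1/f₁ − 1/d_o1 = 1/(20.5) − 1/(150) = 0.04211, so d_i1 = 23.75 cm.
The intermediate image is 23.75 cm to the right of lens 1, which is 39.1 − (23.75) = 15.35 cm to the left of lens 2, so d_o2 = +15.35 cm.
Lens 2: 1/d_i2 = 1/f₂ − 1/d_o2 = 1/(32.3) − 1/(15.35) = -0.03419, so d_i2 = -29.3 cm.
The final image is virtual, 29.3 cm to the left of lens 2 (overall magnification ≈ -0.30).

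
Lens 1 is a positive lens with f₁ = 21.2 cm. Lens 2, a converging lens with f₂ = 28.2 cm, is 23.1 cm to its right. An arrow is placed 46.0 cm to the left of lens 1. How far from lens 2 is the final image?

10.3 cm

Lens 1: 1/d_i1 = 1/f₁ − 1/d_o1 = 1/(21.2) − 1/(46.0) = 0.02543, so d_i1 = 39.32 cm.
The intermediate image is 39.32 cm to the right of lens 1, which lies 16.22 cm to the right of lens 2 — a virtual object — so d_o2 = −16.22 cm.
Lens 2: 1/d_i2 = 1/f₂ − 1/d_o2 = 1/(28.2) − 1/(-16.22) = 0.09711, so d_i2 = 10.3 cm.
The final image is real, 10.3 cm to the right of lens 2 (overall magnification ≈ -0.54).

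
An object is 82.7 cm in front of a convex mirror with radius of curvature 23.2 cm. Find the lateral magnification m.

f = R/2 = 23.2/2 = 11.60 cm; for a convex mirror, f = -11.60 cm.
1/d_i = 1/f − 1/d_o = 1/(-11.60) − 1/(82.7) = -0.09830, so d_i = -10.17 cm.
m = −d_i/d_o = −(-10.17)/(82.7) = +0.123.
The image is virtual, upright and reduced, behind the mirror.

m = +0.123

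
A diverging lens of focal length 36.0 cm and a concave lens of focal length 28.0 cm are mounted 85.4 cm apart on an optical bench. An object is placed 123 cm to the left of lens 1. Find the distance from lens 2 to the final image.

Lens 1 is diverging, so f₁ = −36.0 cm.
Lens 1: 1/d_i1 = 1/f₁ − 1/d_o1 = 1/(-36.0) − 1/(123) = -0.03591, so d_i1 = -27.85 cm.
The intermediate image is 27.85 cm to the left of lens 1 (virtual), which is 85.4 − (-27.85) = 113.2 cm to the left of lens 2, so d_o2 = +113.2 cm.
Lens 2 is diverging, so f₂ = −28.0 cm.
Lens 2: 1/d_i2 = 1/f₂ − 1/d_o2 = 1/(-28.0) − 1/(113.2) = -0.04455, so d_i2 = -22.4 cm.
The final image is virtual, 22.4 cm to the left of lens 2 (overall magnification ≈ 0.045).

22.4 cm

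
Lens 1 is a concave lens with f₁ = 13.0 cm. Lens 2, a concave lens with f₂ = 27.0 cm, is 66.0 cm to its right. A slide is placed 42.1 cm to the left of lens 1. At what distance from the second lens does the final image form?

19.9 cm

Lens 1 is diverging, so f₁ = −13.0 cm.
Lens 1: 1/d_i1 = 1/f₁ − 1/d_o1 = 1/(-13.0) − 1/(42.1) = -0.1007, so d_i1 = -9.933 cm.
The intermediate image is 9.933 cm to the left of lens 1 (virtual), which is 66.0 − (-9.933) = 75.93 cm to the left of lens 2, so d_o2 = +75.93 cm.
Lens 2 is diverging, so f₂ = −27.0 cm.
Lens 2: 1/d_i2 = 1/f₂ − 1/d_o2 = 1/(-27.0) − 1/(75.93) = -0.05021, so d_i2 = -19.9 cm.
The final image is virtual, 19.9 cm to the left of lens 2 (overall magnification ≈ 0.062).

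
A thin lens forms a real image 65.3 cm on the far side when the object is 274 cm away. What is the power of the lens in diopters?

d_i = +65.3 cm.
1/f = 1/d_o + 1/d_i = 1/(274) + 1/(65.3) = 0.01896 cm⁻¹.
f = 52.73 cm = 0.5273 m, so P = 1/f = +1.90 D.

P = +1.90 D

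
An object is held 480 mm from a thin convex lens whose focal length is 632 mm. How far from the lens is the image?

Thin-lens equation: 1/s_i = 1/f − 1/s_o = 1/(632.0) − 1/(480) = 0.001582 − 0.002083 = -0.0005011, so s_i = -2000 mm.
The image is virtual, upright and enlarged, on the same side as the object.

2000 mm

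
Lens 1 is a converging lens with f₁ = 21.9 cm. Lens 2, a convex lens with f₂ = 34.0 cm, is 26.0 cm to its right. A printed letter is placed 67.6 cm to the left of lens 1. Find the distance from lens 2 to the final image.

Lens 1: 1/d_i1 = 1/f₁ − 1/d_o1 = 1/(21.9) − 1/(67.6) = 0.03087, so d_i1 = 32.39 cm.
The intermediate image is 32.39 cm to the right of lens 1, which lies 6.390 cm to the right of lens 2 — a virtual object — so d_o2 = −6.390 cm.
Lens 2: 1/d_i2 = 1/f₂ − 1/d_o2 = 1/(34.0) − 1/(-6.390) = 0.1859, so d_i2 = 5.38 cm.
The final image is real, 5.38 cm to the right of lens 2 (overall magnification ≈ -0.40).

5.38 cm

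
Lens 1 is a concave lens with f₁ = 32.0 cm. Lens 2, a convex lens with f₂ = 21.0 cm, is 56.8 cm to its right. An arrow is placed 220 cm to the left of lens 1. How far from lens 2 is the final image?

Lens 1 is diverging, so f₁ = −32.0 cm.
Lens 1: 1/d_i1 = 1/f₁ − 1/d_o1 = 1/(-32.0) − 1/(220) = -0.03580, so d_i1 = -27.94 cm.
The intermediate image is 27.94 cm to the left of lens 1 (virtual), which is 56.8 − (-27.94) = 84.74 cm to the left of lens 2, so d_o2 = +84.74 cm.
Lens 2: 1/d_i2 = 1/f₂ − 1/d_o2 = 1/(21.0) − 1/(84.74) = 0.03582, so d_i2 = 27.9 cm.
The final image is real, 27.9 cm to the right of lens 2 (overall magnification ≈ -0.042).

27.9 cm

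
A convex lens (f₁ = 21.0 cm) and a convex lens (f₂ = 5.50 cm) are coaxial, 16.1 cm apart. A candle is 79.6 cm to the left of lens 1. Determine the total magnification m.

m = -0.110

Lens 1: 1/d_i1 = 1/(21.0) − 1/(79.6) = 0.03506, so d_i1 = 28.53 cm; m₁ = −d_i1/d_o1 = -0.3584.
d_o2 = 16.1 − (28.53) = -12.43 cm (virtual object).
Lens 2: 1/d_i2 = 1/(5.50) − 1/(-12.43) = 0.2623, so d_i2 = 3.813 cm; m₂ = −d_i2/d_o2 = +0.3067.
m = m₁·m₂ = (-0.3584)(+0.3067) = -0.110.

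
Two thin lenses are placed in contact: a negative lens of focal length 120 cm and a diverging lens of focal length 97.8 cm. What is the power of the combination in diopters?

P₁ = 1/f₁ = 1/(-1.20 m) = -0.8333 D; P₂ = 1/f₂ = 1/(-0.978 m) = -1.022 D.
For thin lenses in contact, P = P₁ + P₂ = (-0.8333) + (-1.022) = -1.86 D.

P = -1.86 D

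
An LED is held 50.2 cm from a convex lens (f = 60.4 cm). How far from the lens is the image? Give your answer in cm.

Thin-lens equation: 1/d_i = 1/f − 1/d_o = 1/(60.40) − 1/(50.2) = 0.01656 − 0.01992 = -0.003364, so d_i = -297 cm.
The image is virtual, upright and enlarged, on the same side as the object.

297 cm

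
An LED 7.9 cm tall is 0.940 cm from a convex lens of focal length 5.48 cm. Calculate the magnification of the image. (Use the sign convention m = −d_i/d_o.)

m = +1.21

1/d_i = 1/f − 1/d_o = 1/(5.480) − 1/(0.940) = -0.8813, so d_i = -1.135 cm.
m = −d_i/d_o = −(-1.135)/(0.940) = +1.21.
The image is virtual, upright and enlarged, on the same side as the object.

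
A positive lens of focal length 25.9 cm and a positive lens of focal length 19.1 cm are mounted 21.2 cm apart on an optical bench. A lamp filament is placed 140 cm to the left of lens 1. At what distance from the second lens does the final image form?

Lens 1: 1/d_i1 = 1/f₁ − 1/d_o1 = 1/(25.9) − 1/(140) = 0.03147, so d_i1 = 31.78 cm.
The intermediate image is 31.78 cm to the right of lens 1, which lies 10.58 cm to the right of lens 2 — a virtual object — so d_o2 = −10.58 cm.
Lens 2: 1/d_i2 = 1/f₂ − 1/d_o2 = 1/(19.1) − 1/(-10.58) = 0.1469, so d_i2 = 6.81 cm.
The final image is real, 6.81 cm to the right of lens 2 (overall magnification ≈ -0.15).

6.81 cm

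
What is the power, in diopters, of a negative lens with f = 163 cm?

For a negative lens, f = −163 cm.
f = -163 cm = -1.63 m.
P = 1/f = 1/(-1.63 m) = -0.613 D.

P = -0.613 D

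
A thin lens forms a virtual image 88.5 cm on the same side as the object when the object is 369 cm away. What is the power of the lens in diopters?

P = -0.859 D

Virtual image ⇒ d_i = −88.5 cm.
1/f = 1/d_o + 1/d_i = 1/(369) + 1/(-88.5) = -0.008589 cm⁻¹.
f = -116.4 cm = -1.164 m, so P = 1/f = -0.859 D.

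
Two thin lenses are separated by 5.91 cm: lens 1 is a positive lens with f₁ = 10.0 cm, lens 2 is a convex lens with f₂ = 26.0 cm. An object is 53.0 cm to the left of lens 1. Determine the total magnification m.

m = -0.187

Lens 1: 1/d_i1 = 1/(10.0) − 1/(53.0) = 0.08113, so d_i1 = 12.33 cm; m₁ = −d_i1/d_o1 = -0.2326.
d_o2 = 5.91 − (12.33) = -6.420 cm (virtual object).
Lens 2: 1/d_i2 = 1/(26.0) − 1/(-6.420) = 0.1942, so d_i2 = 5.149 cm; m₂ = −d_i2/d_o2 = +0.8020.
m = m₁·m₂ = (-0.2326)(+0.8020) = -0.187.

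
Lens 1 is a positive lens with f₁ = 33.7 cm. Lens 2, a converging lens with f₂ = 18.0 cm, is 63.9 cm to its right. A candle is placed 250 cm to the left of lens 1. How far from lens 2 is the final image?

Lens 1: 1/d_i1 = 1/f₁ − 1/d_o1 = 1/(33.7) − 1/(250) = 0.02567, so d_i1 = 38.95 cm.
The intermediate image is 38.95 cm to the right of lens 1, which is 63.9 − (38.95) = 24.95 cm to the left of lens 2, so d_o2 = +24.95 cm.
Lens 2: 1/d_i2 = 1/f₂ − 1/d_o2 = 1/(18.0) − 1/(24.95) = 0.01548, so d_i2 = 64.6 cm.
The final image is real, 64.6 cm to the right of lens 2 (overall magnification ≈ 0.40).

64.6 cm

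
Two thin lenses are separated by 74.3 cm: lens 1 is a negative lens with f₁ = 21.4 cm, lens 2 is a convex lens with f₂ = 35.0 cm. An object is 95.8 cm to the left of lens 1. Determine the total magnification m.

f₁ = −21.4 cm (diverging).
Lens 1: 1/d_i1 = 1/(-21.4) − 1/(95.8) = -0.05717, so d_i1 = -17.49 cm; m₁ = −d_i1/d_o1 = +0.1826.
d_o2 = 74.3 − (-17.49) = 91.79 cm.
Lens 2: 1/d_i2 = 1/(35.0) − 1/(91.79) = 0.01768, so d_i2 = 56.57 cm; m₂ = −d_i2/d_o2 = -0.6163.
m = m₁·m₂ = (+0.1826)(-0.6163) = -0.113.

m = -0.113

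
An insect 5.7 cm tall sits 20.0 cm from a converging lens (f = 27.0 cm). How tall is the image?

22.0 cm

1/d_i = 1/f − 1/d_o = 1/(27.00) − 1/(20.0) = -0.01296, so d_i = -77.14 cm.
m = −d_i/d_o = +3.857.
|h_i| = |m|·h_o = 3.857 × 5.7 = 22.0 cm. The image is virtual, upright and enlarged, on the same side as the object.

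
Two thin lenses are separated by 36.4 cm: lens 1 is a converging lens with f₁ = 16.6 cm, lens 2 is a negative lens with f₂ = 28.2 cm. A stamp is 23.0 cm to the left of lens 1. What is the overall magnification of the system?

m = -14.8

Lens 1: 1/d_i1 = 1/(16.6) − 1/(23.0) = 0.01676, so d_i1 = 59.66 cm; m₁ = −d_i1/d_o1 = -2.594.
d_o2 = 36.4 − (59.66) = -23.26 cm (virtual object).
f₂ = −28.2 cm (diverging).
Lens 2: 1/d_i2 = 1/(-28.2) − 1/(-23.26) = 0.007531, so d_i2 = 132.8 cm; m₂ = −d_i2/d_o2 = +5.709.
m = m₁·m₂ = (-2.594)(+5.709) = -14.8.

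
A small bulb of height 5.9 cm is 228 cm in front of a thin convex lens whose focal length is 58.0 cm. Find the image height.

2.01 cm

1/d_i = 1/f − 1/d_o = 1/(58.00) − 1/(228) = 0.01286, so d_i = 77.79 cm.
m = −d_i/d_o = -0.3412.
|h_i| = |m|·h_o = 0.3412 × 5.9 = 2.01 cm. The image is real, inverted and reduced, on the far side of the lens.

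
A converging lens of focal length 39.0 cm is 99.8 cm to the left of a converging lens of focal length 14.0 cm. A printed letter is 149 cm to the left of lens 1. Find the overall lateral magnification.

m = +0.151

Lens 1: 1/d_i1 = 1/(39.0) − 1/(149) = 0.01893, so d_i1 = 52.83 cm; m₁ = −d_i1/d_o1 = -0.3546.
d_o2 = 99.8 − (52.83) = 46.97 cm.
Lens 2: 1/d_i2 = 1/(14.0) − 1/(46.97) = 0.05014, so d_i2 = 19.94 cm; m₂ = −d_i2/d_o2 = -0.4246.
m = m₁·m₂ = (-0.3546)(-0.4246) = +0.151.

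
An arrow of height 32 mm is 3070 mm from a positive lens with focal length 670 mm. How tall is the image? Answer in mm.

8.93 mm

1/d_i = 1/f − 1/d_o = 1/(670.0) − 1/(3070) = 0.001167, so d_i = 857.0 mm.
m = −d_i/d_o = -0.2792.
|h_i| = |m|·h_o = 0.2792 × 32 = 8.93 mm. The image is real, inverted and reduced, on the far side of the lens.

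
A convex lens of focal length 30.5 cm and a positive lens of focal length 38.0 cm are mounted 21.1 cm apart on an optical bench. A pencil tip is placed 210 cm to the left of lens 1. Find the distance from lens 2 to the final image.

10.5 cm

Lens 1: 1/d_i1 = 1/f₁ − 1/d_o1 = 1/(30.5) − 1/(210) = 0.02802, so d_i1 = 35.68 cm.
The intermediate image is 35.68 cm to the right of lens 1, which lies 14.58 cm to the right of lens 2 — a virtual object — so d_o2 = −14.58 cm.
Lens 2: 1/d_i2 = 1/f₂ − 1/d_o2 = 1/(38.0) − 1/(-14.58) = 0.09490, so d_i2 = 10.5 cm.
The final image is real, 10.5 cm to the right of lens 2 (overall magnification ≈ -0.12).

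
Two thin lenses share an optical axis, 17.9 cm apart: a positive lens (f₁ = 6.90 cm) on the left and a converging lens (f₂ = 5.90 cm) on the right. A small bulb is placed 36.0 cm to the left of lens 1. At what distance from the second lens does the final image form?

Lens 1: 1/d_i1 = 1/f₁ − 1/d_o1 = 1/(6.90) − 1/(36.0) = 0.1171, so d_i1 = 8.536 cm.
The intermediate image is 8.536 cm to the right of lens 1, which is 17.9 − (8.536) = 9.364 cm to the left of lens 2, so d_o2 = +9.364 cm.
Lens 2: 1/d_i2 = 1/f₂ − 1/d_o2 = 1/(5.90) − 1/(9.364) = 0.06270, so d_i2 = 15.9 cm.
The final image is real, 15.9 cm to the right of lens 2 (overall magnification ≈ 0.40).

15.9 cm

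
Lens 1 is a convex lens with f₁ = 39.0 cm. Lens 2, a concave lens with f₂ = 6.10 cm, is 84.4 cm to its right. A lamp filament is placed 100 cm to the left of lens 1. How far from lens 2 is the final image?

4.70 cm

Lens 1: 1/d_i1 = 1/f₁ − 1/d_o1 = 1/(39.0) − 1/(100) = 0.01564, so d_i1 = 63.93 cm.
The intermediate image is 63.93 cm to the right of lens 1, which is 84.4 − (63.93) = 20.47 cm to the left of lens 2, so d_o2 = +20.47 cm.
Lens 2 is diverging, so f₂ = −6.10 cm.
Lens 2: 1/d_i2 = 1/f₂ − 1/d_o2 = 1/(-6.10) − 1/(20.47) = -0.2128, so d_i2 = -4.70 cm.
The final image is virtual, 4.70 cm to the left of lens 2 (overall magnification ≈ -0.15).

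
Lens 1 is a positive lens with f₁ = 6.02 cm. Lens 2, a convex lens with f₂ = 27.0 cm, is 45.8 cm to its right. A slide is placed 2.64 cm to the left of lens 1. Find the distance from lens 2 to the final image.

Lens 1: 1/d_i1 = 1/f₁ − 1/d_o1 = 1/(6.02) − 1/(2.64) = -0.2127, so d_i1 = -4.702 cm.
The intermediate image is 4.702 cm to the left of lens 1 (virtual), which is 45.8 − (-4.702) = 50.50 cm to the left of lens 2, so d_o2 = +50.50 cm.
Lens 2: 1/d_i2 = 1/f₂ − 1/d_o2 = 1/(27.0) − 1/(50.50) = 0.01724, so d_i2 = 58.0 cm.
The final image is real, 58.0 cm to the right of lens 2 (overall magnification ≈ -2.0).

58.0 cm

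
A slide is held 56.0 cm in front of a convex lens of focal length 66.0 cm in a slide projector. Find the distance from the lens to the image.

Thin-lens equation: 1/v = 1/f − 1/u = 1/(66.00) − 1/(56.0) = 0.01515 − 0.01786 = -0.002706, so v = -370 cm.
The image is virtual, upright and enlarged, on the same side as the object.

370 cm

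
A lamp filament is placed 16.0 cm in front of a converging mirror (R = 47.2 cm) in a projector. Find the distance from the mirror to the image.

49.7 cm

f = R/2 = 47.2/2 = 23.60 cm.
Mirror equation: 1/v = 1/f − 1/u = 1/(23.60) − 1/(16.0) = 0.04237 − 0.06250 = -0.02013, so v = -49.7 cm.
The image is virtual, upright and enlarged, behind the mirror.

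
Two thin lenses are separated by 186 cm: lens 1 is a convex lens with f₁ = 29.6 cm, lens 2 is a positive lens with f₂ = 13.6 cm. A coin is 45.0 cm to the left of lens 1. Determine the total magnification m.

m = +0.304

Lens 1: 1/d_i1 = 1/(29.6) − 1/(45.0) = 0.01156, so d_i1 = 86.49 cm; m₁ = −d_i1/d_o1 = -1.922.
d_o2 = 186 − (86.49) = 99.51 cm.
Lens 2: 1/d_i2 = 1/(13.6) − 1/(99.51) = 0.06348, so d_i2 = 15.75 cm; m₂ = −d_i2/d_o2 = -0.1583.
m = m₁·m₂ = (-1.922)(-0.1583) = +0.304.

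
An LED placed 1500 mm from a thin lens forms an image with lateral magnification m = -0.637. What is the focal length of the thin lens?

m = −d_i/d_o ⇒ d_i = −m·d_o = −(-0.637)·(1500) = 955.5 mm.
1/f = 1/d_o + 1/d_i = 1/(1500) + 1/(955.5) = 0.001713, so f = 584 mm.
Since f is positive, the thin lens is converging.

f = 584 mm (converging)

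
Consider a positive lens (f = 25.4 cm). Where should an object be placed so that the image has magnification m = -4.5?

31.0 cm

m = −d_i/d_o ⇒ d_i = −m·d_o.
1/f = 1/d_o + 1/d_i = 1/d_o − 1/(m·d_o) = (1 − 1/m)/d_o, so d_o = f(1 − 1/m) = (25.40)(1 − 1/(-4.5)) = 31.0 cm.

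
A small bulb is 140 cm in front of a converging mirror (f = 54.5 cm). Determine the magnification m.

m = -0.637

1/d_i = 1/f − 1/d_o = 1/(54.50) − 1/(140) = 0.01121, so d_i = 89.24 cm.
m = −d_i/d_o = −(89.24)/(140) = -0.637.
The image is real, inverted and reduced, in front of the mirror.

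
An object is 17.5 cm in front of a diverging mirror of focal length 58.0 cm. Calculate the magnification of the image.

m = +0.768

For a diverging mirror, f = -58.0 cm.
1/d_i = 1/f − 1/d_o = 1/(-58.00) − 1/(17.5) = -0.07438, so d_i = -13.44 cm.
m = −d_i/d_o = −(-13.44)/(17.5) = +0.768.
The image is virtual, upright and reduced, behind the mirror.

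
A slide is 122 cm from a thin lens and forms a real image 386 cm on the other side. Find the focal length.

f = 92.7 cm (converging)

Real image ⇒ d_i = +386 cm.
1/f = 1/d_o + 1/d_i = 1/(122) + 1/(386) = 0.01079, so f = 92.7 cm.
Since f is positive, the thin lens is converging.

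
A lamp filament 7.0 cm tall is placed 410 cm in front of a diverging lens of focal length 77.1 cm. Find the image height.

For a diverging lens, f = -77.1 cm.
1/d_i = 1/f − 1/d_o = 1/(-77.10) − 1/(410) = -0.01541, so d_i = -64.90 cm.
m = −d_i/d_o = +0.1583.
|h_i| = |m|·h_o = 0.1583 × 7.0 = 1.11 cm. The image is virtual, upright and reduced, on the same side as the object.

1.11 cm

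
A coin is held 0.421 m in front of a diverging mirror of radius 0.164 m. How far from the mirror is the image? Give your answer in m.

0.0686 m

f = R/2 = 0.164/2 = 0.08200 m; for a diverging mirror, f = -0.08200 m.
Mirror equation: 1/q = 1/f − 1/p = 1/(-0.08200) − 1/(0.421) = -12.20 − 2.375 = -14.57, so q = -0.0686 m.
The image is virtual, upright and reduced, behind the mirror.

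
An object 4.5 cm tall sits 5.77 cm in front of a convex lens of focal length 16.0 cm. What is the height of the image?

1/d_i = 1/f − 1/d_o = 1/(16.00) − 1/(5.77) = -0.1108, so d_i = -9.024 cm.
m = −d_i/d_o = +1.564.
|h_i| = |m|·h_o = 1.564 × 4.5 = 7.04 cm. The image is virtual, upright and enlarged, on the same side as the object.

7.04 cm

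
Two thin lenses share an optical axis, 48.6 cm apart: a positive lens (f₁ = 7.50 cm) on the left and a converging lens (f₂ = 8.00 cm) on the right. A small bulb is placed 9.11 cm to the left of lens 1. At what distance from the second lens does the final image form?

26.8 cm

Lens 1: 1/d_i1 = 1/f₁ − 1/d_o1 = 1/(7.50) − 1/(9.11) = 0.02356, so d_i1 = 42.44 cm.
The intermediate image is 42.44 cm to the right of lens 1, which is 48.6 − (42.44) = 6.160 cm to the left of lens 2, so d_o2 = +6.160 cm.
Lens 2: 1/d_i2 = 1/f₂ − 1/d_o2 = 1/(8.00) − 1/(6.160) = -0.03734, so d_i2 = -26.8 cm.
The final image is virtual, 26.8 cm to the left of lens 2 (overall magnification ≈ -20).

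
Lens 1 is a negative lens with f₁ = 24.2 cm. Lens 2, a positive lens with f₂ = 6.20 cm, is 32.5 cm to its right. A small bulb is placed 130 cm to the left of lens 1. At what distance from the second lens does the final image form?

Lens 1 is diverging, so f₁ = −24.2 cm.
Lens 1: 1/d_i1 = 1/f₁ − 1/d_o1 = 1/(-24.2) − 1/(130) = -0.04901, so d_i1 = -20.40 cm.
The intermediate image is 20.40 cm to the left of lens 1 (virtual), which is 32.5 − (-20.40) = 52.90 cm to the left of lens 2, so d_o2 = +52.90 cm.
Lens 2: 1/d_i2 = 1/f₂ − 1/d_o2 = 1/(6.20) − 1/(52.90) = 0.1424, so d_i2 = 7.02 cm.
The final image is real, 7.02 cm to the right of lens 2 (overall magnification ≈ -0.021).

7.02 cm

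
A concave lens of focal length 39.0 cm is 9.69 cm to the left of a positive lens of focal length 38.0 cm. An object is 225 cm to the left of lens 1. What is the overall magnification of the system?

f₁ = −39.0 cm (diverging).
Lens 1: 1/d_i1 = 1/(-39.0) − 1/(225) = -0.03009, so d_i1 = -33.24 cm; m₁ = −d_i1/d_o1 = +0.1477.
d_o2 = 9.69 − (-33.24) = 42.93 cm.
Lens 2: 1/d_i2 = 1/(38.0) − 1/(42.93) = 0.003022, so d_i2 = 330.9 cm; m₂ = −d_i2/d_o2 = -7.708.
m = m₁·m₂ = (+0.1477)(-7.708) = -1.14.

m = -1.14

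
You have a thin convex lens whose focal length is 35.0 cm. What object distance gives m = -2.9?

m = −d_i/d_o ⇒ d_i = −m·d_o.
1/f = 1/d_o + 1/d_i = 1/d_o − 1/(m·d_o) = (1 − 1/m)/d_o, so d_o = f(1 − 1/m) = (35.00)(1 − 1/(-2.9)) = 47.1 cm.

47.1 cm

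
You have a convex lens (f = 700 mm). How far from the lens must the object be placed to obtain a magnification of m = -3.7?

m = −d_i/d_o ⇒ d_i = −m·d_o.
1/f = 1/d_o + 1/d_i = 1/d_o − 1/(m·d_o) = (1 − 1/m)/d_o, so d_o = f(1 − 1/m) = (700.0)(1 − 1/(-3.7)) = 889 mm.

889 mm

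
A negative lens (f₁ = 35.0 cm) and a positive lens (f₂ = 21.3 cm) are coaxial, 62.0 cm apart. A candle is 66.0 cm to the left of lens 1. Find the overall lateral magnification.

m = -0.116

f₁ = −35.0 cm (diverging).
Lens 1: 1/d_i1 = 1/(-35.0) − 1/(66.0) = -0.04372, so d_i1 = -22.87 cm; m₁ = −d_i1/d_o1 = +0.3465.
d_o2 = 62.0 − (-22.87) = 84.87 cm.
Lens 2: 1/d_i2 = 1/(21.3) − 1/(84.87) = 0.03517, so d_i2 = 28.44 cm; m₂ = −d_i2/d_o2 = -0.3351.
m = m₁·m₂ = (+0.3465)(-0.3351) = -0.116.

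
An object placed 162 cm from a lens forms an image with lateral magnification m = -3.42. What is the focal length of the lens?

m = −d_i/d_o ⇒ d_i = −m·d_o = −(-3.42)·(162) = 554.0 cm.
1/f = 1/d_o + 1/d_i = 1/(162) + 1/(554.0) = 0.007978, so f = 125 cm.
Since f is positive, the lens is converging.

f = 125 cm (converging)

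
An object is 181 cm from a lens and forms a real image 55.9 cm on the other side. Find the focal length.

Real image ⇒ d_i = +55.9 cm.
1/f = 1/d_o + 1/d_i = 1/(181) + 1/(55.9) = 0.02341, so f = 42.7 cm.
Since f is positive, the lens is converging.

f = 42.7 cm (converging)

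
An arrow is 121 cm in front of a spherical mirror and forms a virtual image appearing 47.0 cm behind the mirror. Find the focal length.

f = -76.9 cm (convex)

Virtual image ⇒ d_i = −47.0 cm.
1/f = 1/d_o + 1/d_i = 1/(121) + 1/(-47.0) = -0.01301, so f = -76.9 cm.
Since f is negative, the spherical mirror is convex.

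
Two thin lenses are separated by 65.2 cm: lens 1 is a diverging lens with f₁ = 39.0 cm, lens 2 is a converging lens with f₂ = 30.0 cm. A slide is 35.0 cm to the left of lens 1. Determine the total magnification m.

m = -0.295

f₁ = −39.0 cm (diverging).
Lens 1: 1/d_i1 = 1/(-39.0) − 1/(35.0) = -0.05421, so d_i1 = -18.45 cm; m₁ = −d_i1/d_o1 = +0.5271.
d_o2 = 65.2 − (-18.45) = 83.65 cm.
Lens 2: 1/d_i2 = 1/(30.0) − 1/(83.65) = 0.02138, so d_i2 = 46.78 cm; m₂ = −d_i2/d_o2 = -0.5592.
m = m₁·m₂ = (+0.5271)(-0.5592) = -0.295.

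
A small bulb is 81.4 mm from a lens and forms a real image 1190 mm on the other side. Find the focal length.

Real image ⇒ d_i = +1190 mm.
1/f = 1/d_o + 1/d_i = 1/(81.4) + 1/(1190) = 0.01313, so f = 76.2 mm.
Since f is positive, the lens is converging.

f = 76.2 mm (converging)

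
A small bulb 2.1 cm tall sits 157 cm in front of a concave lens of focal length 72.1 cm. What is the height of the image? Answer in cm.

0.661 cm

For a concave lens, f = -72.1 cm.
1/d_i = 1/f − 1/d_o = 1/(-72.10) − 1/(157) = -0.02024, so d_i = -49.41 cm.
m = −d_i/d_o = +0.3147.
|h_i| = |m|·h_o = 0.3147 × 2.1 = 0.661 cm. The image is virtual, upright and reduced, on the same side as the object.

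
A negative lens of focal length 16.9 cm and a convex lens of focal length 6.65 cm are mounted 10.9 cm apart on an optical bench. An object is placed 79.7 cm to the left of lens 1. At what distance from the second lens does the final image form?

9.08 cm

Lens 1 is diverging, so f₁ = −16.9 cm.
Lens 1: 1/d_i1 = 1/f₁ − 1/d_o1 = 1/(-16.9) − 1/(79.7) = -0.07172, so d_i1 = -13.94 cm.
The intermediate image is 13.94 cm to the left of lens 1 (virtual), which is 10.9 − (-13.94) = 24.84 cm to the left of lens 2, so d_o2 = +24.84 cm.
Lens 2: 1/d_i2 = 1/f₂ − 1/d_o2 = 1/(6.65) − 1/(24.84) = 0.1101, so d_i2 = 9.08 cm.
The final image is real, 9.08 cm to the right of lens 2 (overall magnification ≈ -0.064).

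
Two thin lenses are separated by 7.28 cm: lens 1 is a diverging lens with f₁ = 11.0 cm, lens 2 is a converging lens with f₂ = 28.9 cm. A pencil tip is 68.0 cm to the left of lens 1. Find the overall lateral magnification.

m = +0.331

f₁ = −11.0 cm (diverging).
Lens 1: 1/d_i1 = 1/(-11.0) − 1/(68.0) = -0.1056, so d_i1 = -9.468 cm; m₁ = −d_i1/d_o1 = +0.1392.
d_o2 = 7.28 − (-9.468) = 16.75 cm.
Lens 2: 1/d_i2 = 1/(28.9) − 1/(16.75) = -0.02510, so d_i2 = -39.84 cm; m₂ = −d_i2/d_o2 = +2.379.
m = m₁·m₂ = (+0.1392)(+2.379) = +0.331.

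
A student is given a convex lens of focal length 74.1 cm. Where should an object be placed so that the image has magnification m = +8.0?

64.8 cm

m = −d_i/d_o ⇒ d_i = −m·d_o.
1/f = 1/d_o + 1/d_i = 1/d_o − 1/(m·d_o) = (1 − 1/m)/d_o, so d_o = f(1 − 1/m) = (74.10)(1 − 1/(+8.0)) = 64.8 cm.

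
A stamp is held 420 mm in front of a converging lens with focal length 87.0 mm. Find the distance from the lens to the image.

110 mm

Thin-lens equation: 1/q = 1/f − 1/p = 1/(87.00) − 1/(420) = 0.01149 − 0.002381 = 0.009113, so q = 110 mm.
The image is real, inverted and reduced, on the far side of the lens.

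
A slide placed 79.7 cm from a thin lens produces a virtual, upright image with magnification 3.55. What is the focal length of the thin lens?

f = 111 cm (converging)

m = −d_i/d_o ⇒ d_i = −m·d_o = −(+3.55)·(79.7) = -282.9 cm.
1/f = 1/d_o + 1/d_i = 1/(79.7) + 1/(-282.9) = 0.009012, so f = 111 cm.
Since f is positive, the thin lens is converging.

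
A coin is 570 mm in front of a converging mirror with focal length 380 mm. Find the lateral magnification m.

1/d_i = 1/f − 1/d_o = 1/(380.0) − 1/(570) = 0.0008772, so d_i = 1140 mm.
m = −d_i/d_o = −(1140)/(570) = -2.00.
The image is real, inverted and enlarged, in front of the mirror.

m = -2.00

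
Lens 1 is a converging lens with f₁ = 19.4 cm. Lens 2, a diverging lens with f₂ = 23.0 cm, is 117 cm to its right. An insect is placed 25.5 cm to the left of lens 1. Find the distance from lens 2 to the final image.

Lens 1: 1/d_i1 = 1/f₁ − 1/d_o1 = 1/(19.4) − 1/(25.5) = 0.01233, so d_i1 = 81.10 cm.
The intermediate image is 81.10 cm to the right of lens 1, which is 117 − (81.10) = 35.90 cm to the left of lens 2, so d_o2 = +35.90 cm.
Lens 2 is diverging, so f₂ = −23.0 cm.
Lens 2: 1/d_i2 = 1/f₂ − 1/d_o2 = 1/(-23.0) − 1/(35.90) = -0.07133, so d_i2 = -14.0 cm.
The final image is virtual, 14.0 cm to the left of lens 2 (overall magnification ≈ -1.2).

14.0 cm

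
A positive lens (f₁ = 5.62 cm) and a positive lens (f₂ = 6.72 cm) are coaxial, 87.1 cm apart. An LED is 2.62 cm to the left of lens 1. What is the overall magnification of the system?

Lens 1: 1/d_i1 = 1/(5.62) − 1/(2.62) = -0.2037, so d_i1 = -4.908 cm; m₁ = −d_i1/d_o1 = +1.873.
d_o2 = 87.1 − (-4.908) = 92.01 cm.
Lens 2: 1/d_i2 = 1/(6.72) − 1/(92.01) = 0.1379, so d_i2 = 7.249 cm; m₂ = −d_i2/d_o2 = -0.07879.
m = m₁·m₂ = (+1.873)(-0.07879) = -0.148.

m = -0.148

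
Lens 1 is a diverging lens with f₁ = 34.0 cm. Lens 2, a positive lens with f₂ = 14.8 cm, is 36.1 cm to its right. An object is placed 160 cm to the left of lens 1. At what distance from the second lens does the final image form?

19.2 cm

Lens 1 is diverging, so f₁ = −34.0 cm.
Lens 1: 1/d_i1 = 1/f₁ − 1/d_o1 = 1/(-34.0) − 1/(160) = -0.03566, so d_i1 = -28.04 cm.
The intermediate image is 28.04 cm to the left of lens 1 (virtual), which is 36.1 − (-28.04) = 64.14 cm to the left of lens 2, so d_o2 = +64.14 cm.
Lens 2: 1/d_i2 = 1/f₂ − 1/d_o2 = 1/(14.8) − 1/(64.14) = 0.05198, so d_i2 = 19.2 cm.
The final image is real, 19.2 cm to the right of lens 2 (overall magnification ≈ -0.053).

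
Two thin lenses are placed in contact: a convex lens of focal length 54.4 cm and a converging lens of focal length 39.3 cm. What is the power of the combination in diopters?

P = +4.38 D

P₁ = 1/f₁ = 1/(0.544 m) = +1.838 D; P₂ = 1/f₂ = 1/(0.393 m) = +2.545 D.
For thin lenses in contact, P = P₁ + P₂ = (+1.838) + (+2.545) = +4.38 D.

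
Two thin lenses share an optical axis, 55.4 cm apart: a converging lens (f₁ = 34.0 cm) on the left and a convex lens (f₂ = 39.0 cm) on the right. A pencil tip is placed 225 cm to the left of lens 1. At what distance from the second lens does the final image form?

Lens 1: 1/d_i1 = 1/f₁ − 1/d_o1 = 1/(34.0) − 1/(225) = 0.02497, so d_i1 = 40.05 cm.
The intermediate image is 40.05 cm to the right of lens 1, which is 55.4 − (40.05) = 15.35 cm to the left of lens 2, so d_o2 = +15.35 cm.
Lens 2: 1/d_i2 = 1/f₂ − 1/d_o2 = 1/(39.0) − 1/(15.35) = -0.03951, so d_i2 = -25.3 cm.
The final image is virtual, 25.3 cm to the left of lens 2 (overall magnification ≈ -0.29).

25.3 cm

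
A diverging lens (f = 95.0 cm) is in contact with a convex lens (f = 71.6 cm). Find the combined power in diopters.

P = +0.344 D

P₁ = 1/f₁ = 1/(-0.950 m) = -1.053 D; P₂ = 1/f₂ = 1/(0.716 m) = +1.397 D.
For thin lenses in contact, P = P₁ + P₂ = (-1.053) + (+1.397) = +0.344 D.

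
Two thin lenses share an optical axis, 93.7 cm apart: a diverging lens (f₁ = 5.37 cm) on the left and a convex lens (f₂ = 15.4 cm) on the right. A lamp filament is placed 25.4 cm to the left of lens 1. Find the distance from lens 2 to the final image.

18.3 cm

Lens 1 is diverging, so f₁ = −5.37 cm.
Lens 1: 1/d_i1 = 1/f₁ − 1/d_o1 = 1/(-5.37) − 1/(25.4) = -0.2256, so d_i1 = -4.433 cm.
The intermediate image is 4.433 cm to the left of lens 1 (virtual), which is 93.7 − (-4.433) = 98.13 cm to the left of lens 2, so d_o2 = +98.13 cm.
Lens 2: 1/d_i2 = 1/f₂ − 1/d_o2 = 1/(15.4) − 1/(98.13) = 0.05474, so d_i2 = 18.3 cm.
The final image is real, 18.3 cm to the right of lens 2 (overall magnification ≈ -0.032).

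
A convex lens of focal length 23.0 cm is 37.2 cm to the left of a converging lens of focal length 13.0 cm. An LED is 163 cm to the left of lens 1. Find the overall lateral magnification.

m = -0.828

Lens 1: 1/d_i1 = 1/(23.0) − 1/(163) = 0.03734, so d_i1 = 26.78 cm; m₁ = −d_i1/d_o1 = -0.1643.
d_o2 = 37.2 − (26.78) = 10.42 cm.
Lens 2: 1/d_i2 = 1/(13.0) − 1/(10.42) = -0.01905, so d_i2 = -52.50 cm; m₂ = −d_i2/d_o2 = +5.039.
m = m₁·m₂ = (-0.1643)(+5.039) = -0.828.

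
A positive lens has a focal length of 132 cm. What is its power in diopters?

P = +0.758 D

f = 132 cm = 1.32 m.
P = 1/f = 1/(1.32 m) = +0.758 D.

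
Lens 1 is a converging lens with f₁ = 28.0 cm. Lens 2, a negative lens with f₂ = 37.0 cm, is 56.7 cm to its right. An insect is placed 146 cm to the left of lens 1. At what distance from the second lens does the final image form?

Lens 1: 1/d_i1 = 1/f₁ − 1/d_o1 = 1/(28.0) − 1/(146) = 0.02886, so d_i1 = 34.64 cm.
The intermediate image is 34.64 cm to the right of lens 1, which is 56.7 − (34.64) = 22.06 cm to the left of lens 2, so d_o2 = +22.06 cm.
Lens 2 is diverging, so f₂ = −37.0 cm.
Lens 2: 1/d_i2 = 1/f₂ − 1/d_o2 = 1/(-37.0) − 1/(22.06) = -0.07236, so d_i2 = -13.8 cm.
The final image is virtual, 13.8 cm to the left of lens 2 (overall magnification ≈ -0.15).

13.8 cm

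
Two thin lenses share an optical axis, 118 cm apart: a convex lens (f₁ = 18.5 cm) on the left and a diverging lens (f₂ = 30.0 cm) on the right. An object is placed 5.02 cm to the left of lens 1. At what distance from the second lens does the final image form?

Lens 1: 1/d_i1 = 1/f₁ − 1/d_o1 = 1/(18.5) − 1/(5.02) = -0.1451, so d_i1 = -6.889 cm.
The intermediate image is 6.889 cm to the left of lens 1 (virtual), which is 118 − (-6.889) = 124.9 cm to the left of lens 2, so d_o2 = +124.9 cm.
Lens 2 is diverging, so f₂ = −30.0 cm.
Lens 2: 1/d_i2 = 1/f₂ − 1/d_o2 = 1/(-30.0) − 1/(124.9) = -0.04134, so d_i2 = -24.2 cm.
The final image is virtual, 24.2 cm to the left of lens 2 (overall magnification ≈ 0.27).

24.2 cm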